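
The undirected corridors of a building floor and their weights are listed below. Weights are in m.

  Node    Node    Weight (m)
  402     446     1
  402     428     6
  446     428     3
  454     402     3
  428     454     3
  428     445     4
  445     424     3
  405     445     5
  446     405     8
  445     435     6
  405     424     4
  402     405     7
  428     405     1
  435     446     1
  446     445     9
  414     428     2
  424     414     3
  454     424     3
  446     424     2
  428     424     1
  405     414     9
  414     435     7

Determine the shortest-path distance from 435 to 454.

5 m

Settle nodes by increasing distance from 435:
435: 0
446: 1  (via 435)
402: 2  (via 446)
424: 3  (via 446)
428: 4  (via 446)
454: 5  (via 402)
Shortest route: 435 → 446 → 402 → 454 = 5 m.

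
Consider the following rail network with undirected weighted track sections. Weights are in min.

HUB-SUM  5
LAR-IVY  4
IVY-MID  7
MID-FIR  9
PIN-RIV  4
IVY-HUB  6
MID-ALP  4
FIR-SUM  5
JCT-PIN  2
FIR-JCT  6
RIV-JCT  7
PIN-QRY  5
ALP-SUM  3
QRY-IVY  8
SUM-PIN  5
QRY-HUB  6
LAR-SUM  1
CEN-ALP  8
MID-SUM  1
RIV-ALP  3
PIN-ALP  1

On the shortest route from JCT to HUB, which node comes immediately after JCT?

Enumerating some paths:
JCT - PIN - ALP - SUM - HUB: 2+1+3+5 = 11
JCT - PIN - ALP - MID - SUM - HUB: 2+1+4+1+5 = 13
JCT - PIN - SUM - HUB: 2+5+5 = 12
JCT - PIN - QRY - HUB: 2+5+6 = 13
The minimum is 11 min via JCT - PIN - ALP - SUM - HUB.
So from JCT the first move is to PIN.

PIN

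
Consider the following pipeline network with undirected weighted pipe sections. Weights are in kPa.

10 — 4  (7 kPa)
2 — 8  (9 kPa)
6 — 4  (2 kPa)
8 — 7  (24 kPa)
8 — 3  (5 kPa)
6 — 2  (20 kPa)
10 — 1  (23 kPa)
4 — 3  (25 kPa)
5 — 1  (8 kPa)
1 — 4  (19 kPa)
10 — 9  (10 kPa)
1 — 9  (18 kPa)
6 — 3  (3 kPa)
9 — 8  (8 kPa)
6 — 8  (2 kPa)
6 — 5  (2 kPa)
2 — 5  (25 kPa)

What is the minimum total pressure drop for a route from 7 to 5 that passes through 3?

Shortest 7→3: 7–8–3 = 29
Shortest 3→5: 3–6–5 = 5
Total via 3: 29 + 5 = 34 kPa.

34 kPa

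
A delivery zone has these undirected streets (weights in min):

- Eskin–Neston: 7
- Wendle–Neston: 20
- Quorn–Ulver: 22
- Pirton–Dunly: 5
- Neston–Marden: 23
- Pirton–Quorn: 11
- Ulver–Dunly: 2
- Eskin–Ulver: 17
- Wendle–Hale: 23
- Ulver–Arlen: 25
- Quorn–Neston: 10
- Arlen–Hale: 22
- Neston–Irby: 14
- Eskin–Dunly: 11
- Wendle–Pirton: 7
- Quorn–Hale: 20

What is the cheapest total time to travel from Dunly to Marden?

41 min

Running Dijkstra from Dunly:
Dunly: 0
Ulver: 2  (via Dunly)
Pirton: 5  (via Dunly)
Eskin: 11  (via Dunly)
Wendle: 12  (via Pirton)
Quorn: 16  (via Pirton)
Neston: 18  (via Eskin)
Arlen: 27  (via Ulver)
Irby: 32  (via Neston)
Hale: 35  (via Wendle)
Marden: 41  (via Neston)
Shortest route: Dunly–Eskin–Neston–Marden = 41 min.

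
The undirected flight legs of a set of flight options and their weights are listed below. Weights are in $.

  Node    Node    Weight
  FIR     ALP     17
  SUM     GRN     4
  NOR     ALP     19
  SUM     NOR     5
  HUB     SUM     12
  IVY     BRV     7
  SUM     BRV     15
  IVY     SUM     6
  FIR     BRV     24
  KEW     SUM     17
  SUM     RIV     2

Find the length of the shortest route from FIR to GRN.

$41

Compare a few routes:
FIR - ALP - NOR - SUM - GRN: 17+19+5+4 = 45
FIR - BRV - IVY - SUM - GRN: 24+7+6+4 = 41
FIR - BRV - SUM - GRN: 24+15+4 = 43
The minimum is $41 via FIR - BRV - IVY - SUM - GRN.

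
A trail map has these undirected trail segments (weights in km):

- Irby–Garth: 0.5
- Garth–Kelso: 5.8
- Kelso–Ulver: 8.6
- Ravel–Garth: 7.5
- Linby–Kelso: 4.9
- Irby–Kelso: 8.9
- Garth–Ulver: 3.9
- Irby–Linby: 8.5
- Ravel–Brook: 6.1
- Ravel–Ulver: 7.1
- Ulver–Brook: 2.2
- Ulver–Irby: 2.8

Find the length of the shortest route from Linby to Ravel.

Candidate routes:
Linby–Kelso–Garth–Ravel: 4.9+5.8+7.5 = 18.2
Linby–Irby–Garth–Ravel: 8.5+0.5+7.5 = 16.5
Linby–Irby–Ulver–Ravel: 8.5+2.8+7.1 = 18.4
Cheapest is Linby–Irby–Garth–Ravel at 16.5 km.

16.5 km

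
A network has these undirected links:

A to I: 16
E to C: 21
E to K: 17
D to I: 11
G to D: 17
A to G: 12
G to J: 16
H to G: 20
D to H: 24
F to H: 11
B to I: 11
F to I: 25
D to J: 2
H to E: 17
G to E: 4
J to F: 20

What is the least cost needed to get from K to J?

37

Compare a few routes:
K → E → G → A → I → D → J: 17+4+12+16+11+2 = 62
K → E → H → D → J: 17+17+24+2 = 60
K → E → G → J: 17+4+16 = 37
K → E → G → D → J: 17+4+17+2 = 40
Cheapest is K → E → G → J at 37.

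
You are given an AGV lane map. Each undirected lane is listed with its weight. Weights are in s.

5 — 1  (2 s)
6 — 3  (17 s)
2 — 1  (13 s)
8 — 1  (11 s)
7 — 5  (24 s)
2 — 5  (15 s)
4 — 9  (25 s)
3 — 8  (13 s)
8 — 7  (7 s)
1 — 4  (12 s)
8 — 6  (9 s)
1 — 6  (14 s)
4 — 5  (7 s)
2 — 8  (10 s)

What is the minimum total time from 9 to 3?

Settle nodes by increasing distance from 9:
9: 0
4: 25  (via 9)
5: 32  (via 4)
1: 34  (via 5)
8: 45  (via 1)
2: 47  (via 5)
6: 48  (via 1)
7: 52  (via 8)
3: 58  (via 8)
Shortest route: 9–4–5–1–8–3 = 58 s.

58 s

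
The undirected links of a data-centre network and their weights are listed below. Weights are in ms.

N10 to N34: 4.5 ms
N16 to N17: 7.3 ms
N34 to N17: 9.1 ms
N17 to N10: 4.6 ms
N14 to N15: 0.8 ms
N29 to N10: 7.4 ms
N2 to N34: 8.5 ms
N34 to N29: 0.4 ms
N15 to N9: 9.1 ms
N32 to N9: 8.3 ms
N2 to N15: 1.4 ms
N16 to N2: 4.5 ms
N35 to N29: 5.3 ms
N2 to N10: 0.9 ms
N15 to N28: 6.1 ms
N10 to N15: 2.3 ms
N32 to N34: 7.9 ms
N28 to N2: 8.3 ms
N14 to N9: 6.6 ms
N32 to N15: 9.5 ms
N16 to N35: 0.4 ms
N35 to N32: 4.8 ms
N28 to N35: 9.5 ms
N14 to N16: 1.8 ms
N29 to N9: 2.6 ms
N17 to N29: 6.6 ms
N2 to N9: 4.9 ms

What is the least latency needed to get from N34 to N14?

7.6 ms

Candidate routes:
N34–N29–N35–N16–N14: 0.4+5.3+0.4+1.8 = 7.9
N34–N10–N15–N14: 4.5+2.3+0.8 = 7.6
N34–N29–N9–N14: 0.4+2.6+6.6 = 9.6
Cheapest is N34–N10–N15–N14 at 7.6 ms.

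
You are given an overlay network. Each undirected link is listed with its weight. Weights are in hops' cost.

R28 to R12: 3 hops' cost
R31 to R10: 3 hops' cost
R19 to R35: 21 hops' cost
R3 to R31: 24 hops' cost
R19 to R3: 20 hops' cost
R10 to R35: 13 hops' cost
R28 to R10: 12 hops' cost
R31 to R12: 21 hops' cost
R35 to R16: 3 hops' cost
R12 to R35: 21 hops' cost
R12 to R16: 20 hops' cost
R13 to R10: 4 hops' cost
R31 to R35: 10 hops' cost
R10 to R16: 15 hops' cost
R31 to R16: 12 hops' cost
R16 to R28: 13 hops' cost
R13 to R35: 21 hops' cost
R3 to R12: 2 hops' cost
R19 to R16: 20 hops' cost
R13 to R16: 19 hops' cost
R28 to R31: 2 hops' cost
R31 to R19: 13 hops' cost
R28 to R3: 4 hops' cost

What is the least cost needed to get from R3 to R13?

Shortest distances from R3:
R3: 0
R12: 2  (via R3)
R28: 4  (via R3)
R31: 6  (via R28)
R10: 9  (via R31)
R13: 13  (via R10)
Shortest route: R3 → R28 → R31 → R10 → R13 = 13 hops' cost.

13 hops' cost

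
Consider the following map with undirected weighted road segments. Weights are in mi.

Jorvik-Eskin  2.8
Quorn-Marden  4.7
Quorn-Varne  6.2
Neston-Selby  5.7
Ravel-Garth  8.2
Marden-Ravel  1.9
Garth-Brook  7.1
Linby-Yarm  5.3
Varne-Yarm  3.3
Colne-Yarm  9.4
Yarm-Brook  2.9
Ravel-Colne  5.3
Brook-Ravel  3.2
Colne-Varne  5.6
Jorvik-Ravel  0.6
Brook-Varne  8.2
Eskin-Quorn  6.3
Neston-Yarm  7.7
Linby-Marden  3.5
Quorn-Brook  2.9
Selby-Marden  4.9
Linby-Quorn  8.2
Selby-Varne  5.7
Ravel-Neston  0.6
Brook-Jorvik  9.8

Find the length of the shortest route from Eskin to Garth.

Shortest distances from Eskin:
Eskin: 0
Jorvik: 2.8  (via Eskin)
Ravel: 3.4  (via Jorvik)
Neston: 4  (via Ravel)
Marden: 5.3  (via Ravel)
Quorn: 6.3  (via Eskin)
Brook: 6.6  (via Ravel)
Colne: 8.7  (via Ravel)
Linby: 8.8  (via Marden)
Yarm: 9.5  (via Brook)
Selby: 9.7  (via Neston)
Garth: 11.6  (via Ravel)
Shortest route: Eskin–Jorvik–Ravel–Garth = 11.6 mi.

11.6 mi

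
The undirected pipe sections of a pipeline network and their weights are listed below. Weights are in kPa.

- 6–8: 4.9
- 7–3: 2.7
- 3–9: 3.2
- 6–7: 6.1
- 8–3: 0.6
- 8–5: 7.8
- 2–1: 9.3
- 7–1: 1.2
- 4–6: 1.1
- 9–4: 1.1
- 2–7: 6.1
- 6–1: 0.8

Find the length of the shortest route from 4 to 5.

Compare a few routes:
4 → 9 → 3 → 8 → 5: 1.1+3.2+0.6+7.8 = 12.7
4 → 6 → 8 → 5: 1.1+4.9+7.8 = 13.8
4 → 6 → 1 → 7 → 3 → 8 → 5: 1.1+0.8+1.2+2.7+0.6+7.8 = 14.2
4 → 6 → 7 → 3 → 8 → 5: 1.1+6.1+2.7+0.6+7.8 = 18.3
The minimum is 12.7 kPa via 4 → 9 → 3 → 8 → 5.

12.7 kPa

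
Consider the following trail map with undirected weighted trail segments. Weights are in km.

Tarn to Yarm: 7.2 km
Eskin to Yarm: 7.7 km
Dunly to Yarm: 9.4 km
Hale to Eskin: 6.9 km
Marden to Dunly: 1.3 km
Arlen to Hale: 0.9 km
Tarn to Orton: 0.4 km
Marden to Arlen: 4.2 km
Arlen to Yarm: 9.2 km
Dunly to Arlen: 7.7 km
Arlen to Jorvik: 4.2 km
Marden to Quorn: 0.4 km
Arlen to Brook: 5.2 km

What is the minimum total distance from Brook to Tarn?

21.6 km

Shortest distances from Brook:
Brook: 0
Arlen: 5.2  (via Brook)
Hale: 6.1  (via Arlen)
Marden: 9.4  (via Arlen)
Jorvik: 9.4  (via Arlen)
Quorn: 9.8  (via Marden)
Dunly: 10.7  (via Marden)
Eskin: 13  (via Hale)
Yarm: 14.4  (via Arlen)
Tarn: 21.6  (via Yarm)
Shortest route: Brook → Arlen → Yarm → Tarn = 21.6 km.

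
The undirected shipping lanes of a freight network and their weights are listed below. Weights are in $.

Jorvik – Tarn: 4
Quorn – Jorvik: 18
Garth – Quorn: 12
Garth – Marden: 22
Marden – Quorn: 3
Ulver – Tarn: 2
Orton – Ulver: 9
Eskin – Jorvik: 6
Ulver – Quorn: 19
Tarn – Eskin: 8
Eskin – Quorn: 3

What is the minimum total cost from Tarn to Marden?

Shortest distances from Tarn:
Tarn: 0
Ulver: 2  (via Tarn)
Jorvik: 4  (via Tarn)
Eskin: 8  (via Tarn)
Orton: 11  (via Ulver)
Quorn: 11  (via Eskin)
Marden: 14  (via Quorn)
Shortest route: Tarn → Eskin → Quorn → Marden = $14.

$14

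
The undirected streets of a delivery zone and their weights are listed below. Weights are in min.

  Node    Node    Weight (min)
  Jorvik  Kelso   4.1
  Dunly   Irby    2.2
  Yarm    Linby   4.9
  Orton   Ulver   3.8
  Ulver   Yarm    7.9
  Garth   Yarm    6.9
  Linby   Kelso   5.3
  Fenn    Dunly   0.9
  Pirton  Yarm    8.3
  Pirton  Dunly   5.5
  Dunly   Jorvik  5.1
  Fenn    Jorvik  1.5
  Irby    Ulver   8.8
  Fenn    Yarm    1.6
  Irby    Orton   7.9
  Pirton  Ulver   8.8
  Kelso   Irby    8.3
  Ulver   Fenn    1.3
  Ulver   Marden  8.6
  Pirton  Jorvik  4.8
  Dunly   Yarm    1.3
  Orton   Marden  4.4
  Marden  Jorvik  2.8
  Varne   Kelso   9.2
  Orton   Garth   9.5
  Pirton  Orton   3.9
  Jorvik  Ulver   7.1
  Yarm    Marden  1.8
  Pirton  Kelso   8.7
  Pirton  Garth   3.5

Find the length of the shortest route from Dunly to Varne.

15.7 min

Compare a few routes:
Dunly - Fenn - Jorvik - Kelso - Varne: 0.9+1.5+4.1+9.2 = 15.7
Dunly - Yarm - Fenn - Jorvik - Kelso - Varne: 1.3+1.6+1.5+4.1+9.2 = 17.7
The minimum is 15.7 min via Dunly - Fenn - Jorvik - Kelso - Varne.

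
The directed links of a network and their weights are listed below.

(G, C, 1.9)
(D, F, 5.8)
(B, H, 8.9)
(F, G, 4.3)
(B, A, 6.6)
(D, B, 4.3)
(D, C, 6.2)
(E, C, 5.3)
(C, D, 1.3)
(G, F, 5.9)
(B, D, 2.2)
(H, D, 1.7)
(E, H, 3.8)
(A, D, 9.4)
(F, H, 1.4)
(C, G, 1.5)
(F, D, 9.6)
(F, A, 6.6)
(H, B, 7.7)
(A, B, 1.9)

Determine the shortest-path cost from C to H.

8.5

Shortest distances from C:
C: 0
D: 1.3  (via C)
G: 1.5  (via C)
B: 5.6  (via D)
F: 7.1  (via D)
H: 8.5  (via F)
Shortest route: C → D → F → H = 8.5.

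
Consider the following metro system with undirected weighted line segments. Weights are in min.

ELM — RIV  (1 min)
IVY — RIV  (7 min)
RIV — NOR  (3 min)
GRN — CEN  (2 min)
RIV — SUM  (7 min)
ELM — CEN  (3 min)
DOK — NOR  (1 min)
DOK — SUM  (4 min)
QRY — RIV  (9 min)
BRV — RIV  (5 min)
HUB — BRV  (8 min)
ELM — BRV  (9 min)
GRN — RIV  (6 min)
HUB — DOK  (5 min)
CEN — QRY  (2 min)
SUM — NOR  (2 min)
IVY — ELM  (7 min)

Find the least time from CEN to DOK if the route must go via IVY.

21 min

Best CEN to IVY: CEN → ELM → IVY costing 10
Shortest IVY→DOK: IVY → RIV → NOR → DOK = 11
Total via IVY: 10 + 11 = 21 min.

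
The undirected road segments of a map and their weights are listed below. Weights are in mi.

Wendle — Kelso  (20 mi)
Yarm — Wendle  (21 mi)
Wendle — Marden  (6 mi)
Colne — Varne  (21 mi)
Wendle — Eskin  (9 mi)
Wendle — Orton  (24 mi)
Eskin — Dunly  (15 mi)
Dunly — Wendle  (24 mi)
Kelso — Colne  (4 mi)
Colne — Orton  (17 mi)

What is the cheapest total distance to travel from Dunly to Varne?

Shortest distances from Dunly:
Dunly: 0
Eskin: 15  (via Dunly)
Wendle: 24  (via Dunly)
Marden: 30  (via Wendle)
Kelso: 44  (via Wendle)
Yarm: 45  (via Wendle)
Orton: 48  (via Wendle)
Colne: 48  (via Kelso)
Varne: 69  (via Colne)
Shortest route: Dunly → Wendle → Kelso → Colne → Varne = 69 mi.

69 mi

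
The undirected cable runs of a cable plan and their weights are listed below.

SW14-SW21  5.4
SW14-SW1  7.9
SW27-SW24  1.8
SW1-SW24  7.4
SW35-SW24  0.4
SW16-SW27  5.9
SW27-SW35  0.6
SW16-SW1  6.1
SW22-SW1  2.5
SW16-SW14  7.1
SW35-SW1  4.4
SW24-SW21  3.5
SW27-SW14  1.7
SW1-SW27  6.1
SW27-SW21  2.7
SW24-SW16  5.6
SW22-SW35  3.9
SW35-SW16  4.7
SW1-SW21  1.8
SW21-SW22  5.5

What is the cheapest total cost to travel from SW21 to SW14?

Compare a few routes:
SW21–SW14: 5.4 = 5.4
SW21–SW27–SW14: 2.7+1.7 = 4.4
Cheapest is SW21–SW27–SW14 at 4.4.

4.4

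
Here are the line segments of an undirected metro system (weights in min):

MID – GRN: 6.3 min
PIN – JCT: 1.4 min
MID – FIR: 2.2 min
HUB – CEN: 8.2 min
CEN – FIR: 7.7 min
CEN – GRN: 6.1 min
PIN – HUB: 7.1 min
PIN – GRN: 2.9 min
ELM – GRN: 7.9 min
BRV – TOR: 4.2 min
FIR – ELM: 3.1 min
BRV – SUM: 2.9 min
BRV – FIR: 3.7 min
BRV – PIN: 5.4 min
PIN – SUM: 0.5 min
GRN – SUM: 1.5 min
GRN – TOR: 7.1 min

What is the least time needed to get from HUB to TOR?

Compare a few routes:
HUB–PIN–SUM–BRV–TOR: 7.1+0.5+2.9+4.2 = 14.7
HUB–PIN–BRV–TOR: 7.1+5.4+4.2 = 16.7
HUB–PIN–SUM–GRN–TOR: 7.1+0.5+1.5+7.1 = 16.2
Cheapest is HUB–PIN–SUM–BRV–TOR at 14.7 min.

14.7 min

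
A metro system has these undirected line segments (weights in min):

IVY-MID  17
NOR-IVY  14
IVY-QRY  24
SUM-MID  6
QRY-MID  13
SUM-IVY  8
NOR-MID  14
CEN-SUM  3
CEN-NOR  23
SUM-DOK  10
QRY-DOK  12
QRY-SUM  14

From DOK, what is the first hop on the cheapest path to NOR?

Compare a few routes:
DOK–SUM–IVY–NOR: 10+8+14 = 32
DOK–SUM–MID–NOR: 10+6+14 = 30
DOK–SUM–CEN–NOR: 10+3+23 = 36
DOK–QRY–MID–NOR: 12+13+14 = 39
Cheapest is DOK–SUM–MID–NOR at 30 min.
So from DOK the first move is to SUM.

SUM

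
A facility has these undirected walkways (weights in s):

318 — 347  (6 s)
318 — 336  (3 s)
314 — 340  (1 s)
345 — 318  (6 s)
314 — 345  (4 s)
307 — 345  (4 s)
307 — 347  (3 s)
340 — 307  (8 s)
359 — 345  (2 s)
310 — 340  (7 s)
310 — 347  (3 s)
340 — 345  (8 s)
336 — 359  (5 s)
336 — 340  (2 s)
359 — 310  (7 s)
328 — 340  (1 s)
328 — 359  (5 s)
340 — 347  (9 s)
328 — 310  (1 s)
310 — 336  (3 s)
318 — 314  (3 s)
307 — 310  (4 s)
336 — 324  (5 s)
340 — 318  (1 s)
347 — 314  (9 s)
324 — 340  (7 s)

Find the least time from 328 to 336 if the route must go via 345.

Best 328 to 345: 328 → 340 → 314 → 345 costing 6
Best 345 to 336: 345 → 359 → 336 costing 7
Total via 345: 6 + 7 = 13 s.

13 s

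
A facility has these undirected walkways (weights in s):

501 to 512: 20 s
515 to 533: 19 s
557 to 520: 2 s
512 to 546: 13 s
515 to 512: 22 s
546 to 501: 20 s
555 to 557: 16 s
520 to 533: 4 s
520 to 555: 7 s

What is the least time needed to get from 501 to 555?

72 s

Shortest distances from 501:
501: 0
546: 20  (via 501)
512: 20  (via 501)
515: 42  (via 512)
533: 61  (via 515)
520: 65  (via 533)
557: 67  (via 520)
555: 72  (via 520)
Shortest route: 501 → 512 → 515 → 533 → 520 → 555 = 72 s.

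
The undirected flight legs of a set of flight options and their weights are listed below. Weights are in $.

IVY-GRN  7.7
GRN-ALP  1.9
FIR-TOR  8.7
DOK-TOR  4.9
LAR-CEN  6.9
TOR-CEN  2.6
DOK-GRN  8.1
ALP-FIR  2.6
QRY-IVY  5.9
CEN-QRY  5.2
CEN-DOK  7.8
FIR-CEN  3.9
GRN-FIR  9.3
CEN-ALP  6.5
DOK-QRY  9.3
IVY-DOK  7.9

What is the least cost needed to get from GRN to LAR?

$15.3

Settle nodes by increasing distance from GRN:
GRN: 0
ALP: 1.9  (via GRN)
FIR: 4.5  (via ALP)
IVY: 7.7  (via GRN)
DOK: 8.1  (via GRN)
CEN: 8.4  (via ALP)
TOR: 11  (via CEN)
QRY: 13.6  (via IVY)
LAR: 15.3  (via CEN)
Shortest route: GRN–ALP–CEN–LAR = $15.3.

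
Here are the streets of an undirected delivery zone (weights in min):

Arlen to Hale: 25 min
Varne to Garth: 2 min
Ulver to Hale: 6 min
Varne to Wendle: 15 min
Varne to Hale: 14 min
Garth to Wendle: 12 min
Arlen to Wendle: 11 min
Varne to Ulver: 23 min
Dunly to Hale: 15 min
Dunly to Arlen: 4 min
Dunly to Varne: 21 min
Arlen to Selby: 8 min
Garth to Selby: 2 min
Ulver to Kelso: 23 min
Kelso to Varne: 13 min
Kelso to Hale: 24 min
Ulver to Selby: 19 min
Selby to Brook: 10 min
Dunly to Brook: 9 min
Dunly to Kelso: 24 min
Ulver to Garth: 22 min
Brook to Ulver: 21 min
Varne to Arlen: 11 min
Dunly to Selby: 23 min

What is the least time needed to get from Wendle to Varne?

14 min

Compare a few routes:
Wendle–Varne: 15 = 15
Wendle–Garth–Varne: 12+2 = 14
The minimum is 14 min via Wendle–Garth–Varne.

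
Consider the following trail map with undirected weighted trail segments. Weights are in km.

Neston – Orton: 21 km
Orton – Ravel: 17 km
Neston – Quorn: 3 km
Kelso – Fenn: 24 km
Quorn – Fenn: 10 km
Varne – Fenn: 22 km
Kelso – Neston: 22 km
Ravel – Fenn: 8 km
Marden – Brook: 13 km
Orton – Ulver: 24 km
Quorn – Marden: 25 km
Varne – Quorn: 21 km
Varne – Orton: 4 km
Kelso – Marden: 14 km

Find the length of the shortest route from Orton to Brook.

Candidate routes:
Orton - Neston - Quorn - Marden - Brook: 21+3+25+13 = 62
Orton - Neston - Kelso - Marden - Brook: 21+22+14+13 = 70
Orton - Varne - Quorn - Marden - Brook: 4+21+25+13 = 63
The minimum is 62 km via Orton - Neston - Quorn - Marden - Brook.

62 km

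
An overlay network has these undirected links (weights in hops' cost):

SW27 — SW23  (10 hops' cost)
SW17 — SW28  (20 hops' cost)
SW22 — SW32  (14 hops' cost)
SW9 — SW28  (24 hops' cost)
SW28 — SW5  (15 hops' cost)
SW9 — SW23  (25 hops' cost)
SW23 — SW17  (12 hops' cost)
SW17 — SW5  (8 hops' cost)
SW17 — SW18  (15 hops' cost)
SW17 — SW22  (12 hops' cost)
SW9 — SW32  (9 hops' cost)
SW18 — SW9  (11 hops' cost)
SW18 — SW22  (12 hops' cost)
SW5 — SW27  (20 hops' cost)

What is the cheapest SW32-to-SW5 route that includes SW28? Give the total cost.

48 hops' cost

Shortest SW32→SW28: SW32 → SW9 → SW28 = 33
Shortest SW28→SW5: SW28 → SW5 = 15
Total via SW28: 33 + 15 = 48 hops' cost.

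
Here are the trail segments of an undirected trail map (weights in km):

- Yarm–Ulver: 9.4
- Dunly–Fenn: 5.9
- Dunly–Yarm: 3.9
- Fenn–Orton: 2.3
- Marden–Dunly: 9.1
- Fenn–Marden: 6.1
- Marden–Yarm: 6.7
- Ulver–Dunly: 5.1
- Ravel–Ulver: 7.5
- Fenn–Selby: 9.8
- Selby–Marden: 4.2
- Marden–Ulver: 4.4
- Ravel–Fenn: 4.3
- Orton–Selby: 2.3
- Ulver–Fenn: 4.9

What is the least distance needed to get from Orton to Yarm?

12.1 km

Compare a few routes:
Orton → Fenn → Marden → Yarm: 2.3+6.1+6.7 = 15.1
Orton → Selby → Marden → Yarm: 2.3+4.2+6.7 = 13.2
Orton → Fenn → Ulver → Dunly → Yarm: 2.3+4.9+5.1+3.9 = 16.2
Orton → Fenn → Dunly → Yarm: 2.3+5.9+3.9 = 12.1
Cheapest is Orton → Fenn → Dunly → Yarm at 12.1 km.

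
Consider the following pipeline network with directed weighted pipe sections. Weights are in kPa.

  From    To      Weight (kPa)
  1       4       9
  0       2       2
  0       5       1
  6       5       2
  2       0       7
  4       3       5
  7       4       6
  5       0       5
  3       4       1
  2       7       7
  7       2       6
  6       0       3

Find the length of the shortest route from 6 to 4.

Running Dijkstra from 6:
6: 0
5: 2  (via 6)
0: 3  (via 6)
2: 5  (via 0)
7: 12  (via 2)
4: 18  (via 7)
Shortest route: 6 → 0 → 2 → 7 → 4 = 18 kPa.

18 kPa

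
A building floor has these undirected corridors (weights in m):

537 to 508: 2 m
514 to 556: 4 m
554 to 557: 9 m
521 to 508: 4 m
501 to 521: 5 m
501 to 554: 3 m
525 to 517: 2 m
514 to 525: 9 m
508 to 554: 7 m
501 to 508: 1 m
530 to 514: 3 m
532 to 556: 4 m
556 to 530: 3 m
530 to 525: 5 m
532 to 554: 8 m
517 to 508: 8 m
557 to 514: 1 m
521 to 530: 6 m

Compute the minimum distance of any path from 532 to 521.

Shortest distances from 532:
532: 0
556: 4  (via 532)
530: 7  (via 556)
554: 8  (via 532)
514: 8  (via 556)
557: 9  (via 514)
501: 11  (via 554)
508: 12  (via 501)
525: 12  (via 530)
521: 13  (via 530)
Shortest route: 532–556–530–521 = 13 m.

13 m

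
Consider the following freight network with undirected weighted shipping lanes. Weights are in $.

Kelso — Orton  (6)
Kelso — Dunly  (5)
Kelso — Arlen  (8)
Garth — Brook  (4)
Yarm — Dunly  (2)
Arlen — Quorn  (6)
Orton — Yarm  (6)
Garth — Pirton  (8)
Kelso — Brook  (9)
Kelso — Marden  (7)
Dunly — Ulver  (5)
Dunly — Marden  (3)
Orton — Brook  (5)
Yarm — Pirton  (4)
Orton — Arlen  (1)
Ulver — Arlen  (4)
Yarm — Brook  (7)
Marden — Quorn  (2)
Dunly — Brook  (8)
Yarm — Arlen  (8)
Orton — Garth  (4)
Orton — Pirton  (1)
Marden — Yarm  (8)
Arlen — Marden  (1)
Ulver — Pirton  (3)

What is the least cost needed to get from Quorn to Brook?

$9

Compare a few routes:
Quorn → Arlen → Orton → Brook: 6+1+5 = 12
Quorn → Marden → Arlen → Orton → Brook: 2+1+1+5 = 9
Quorn → Marden → Arlen → Orton → Garth → Brook: 2+1+1+4+4 = 12
The minimum is $9 via Quorn → Marden → Arlen → Orton → Brook.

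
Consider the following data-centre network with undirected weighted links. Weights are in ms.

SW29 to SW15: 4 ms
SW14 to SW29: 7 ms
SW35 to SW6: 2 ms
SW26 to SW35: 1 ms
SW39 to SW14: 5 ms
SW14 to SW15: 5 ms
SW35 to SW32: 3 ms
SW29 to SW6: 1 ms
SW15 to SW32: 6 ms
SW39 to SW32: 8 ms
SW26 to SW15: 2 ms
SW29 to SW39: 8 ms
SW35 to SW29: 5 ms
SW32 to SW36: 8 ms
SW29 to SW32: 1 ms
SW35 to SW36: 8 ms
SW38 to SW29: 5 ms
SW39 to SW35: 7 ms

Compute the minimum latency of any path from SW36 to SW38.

Compare a few routes:
SW36–SW32–SW29–SW38: 8+1+5 = 14
SW36–SW35–SW6–SW29–SW38: 8+2+1+5 = 16
The minimum is 14 ms via SW36–SW32–SW29–SW38.

14 ms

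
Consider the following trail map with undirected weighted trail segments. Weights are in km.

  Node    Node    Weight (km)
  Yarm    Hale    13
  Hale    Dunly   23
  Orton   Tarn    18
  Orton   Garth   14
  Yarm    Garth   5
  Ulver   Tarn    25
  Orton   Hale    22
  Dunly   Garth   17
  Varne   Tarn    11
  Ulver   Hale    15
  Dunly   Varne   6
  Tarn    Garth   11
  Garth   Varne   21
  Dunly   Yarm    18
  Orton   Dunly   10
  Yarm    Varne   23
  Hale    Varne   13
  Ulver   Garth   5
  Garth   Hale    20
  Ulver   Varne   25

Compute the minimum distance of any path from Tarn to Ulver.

Shortest distances from Tarn:
Tarn: 0
Varne: 11  (via Tarn)
Garth: 11  (via Tarn)
Yarm: 16  (via Garth)
Ulver: 16  (via Garth)
Shortest route: Tarn → Garth → Ulver = 16 km.

16 km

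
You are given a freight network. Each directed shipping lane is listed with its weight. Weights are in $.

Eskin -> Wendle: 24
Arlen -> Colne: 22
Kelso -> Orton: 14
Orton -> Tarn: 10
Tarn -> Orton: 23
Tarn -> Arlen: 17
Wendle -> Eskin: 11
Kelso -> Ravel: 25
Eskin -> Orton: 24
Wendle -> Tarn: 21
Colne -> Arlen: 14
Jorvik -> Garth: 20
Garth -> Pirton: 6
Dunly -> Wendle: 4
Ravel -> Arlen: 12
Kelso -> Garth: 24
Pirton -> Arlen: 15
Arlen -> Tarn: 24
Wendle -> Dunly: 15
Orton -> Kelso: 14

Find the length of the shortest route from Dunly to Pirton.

$83

Running Dijkstra from Dunly:
Dunly: 0
Wendle: 4  (via Dunly)
Eskin: 15  (via Wendle)
Tarn: 25  (via Wendle)
Orton: 39  (via Eskin)
Arlen: 42  (via Tarn)
Kelso: 53  (via Orton)
Colne: 64  (via Arlen)
Garth: 77  (via Kelso)
Ravel: 78  (via Kelso)
Pirton: 83  (via Garth)
Shortest route: Dunly–Wendle–Eskin–Orton–Kelso–Garth–Pirton = $83.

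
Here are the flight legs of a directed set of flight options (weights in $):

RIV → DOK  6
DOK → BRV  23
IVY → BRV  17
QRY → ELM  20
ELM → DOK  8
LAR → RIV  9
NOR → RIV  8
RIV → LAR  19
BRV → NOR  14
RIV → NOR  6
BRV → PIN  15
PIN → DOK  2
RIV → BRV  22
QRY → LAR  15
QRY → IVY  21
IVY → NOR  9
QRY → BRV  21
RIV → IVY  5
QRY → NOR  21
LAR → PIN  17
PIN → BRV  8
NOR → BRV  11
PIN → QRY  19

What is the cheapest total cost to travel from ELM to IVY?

Running Dijkstra from ELM:
ELM: 0
DOK: 8  (via ELM)
BRV: 31  (via DOK)
NOR: 45  (via BRV)
PIN: 46  (via BRV)
RIV: 53  (via NOR)
IVY: 58  (via RIV)
Shortest route: ELM–DOK–BRV–NOR–RIV–IVY = $58.

$58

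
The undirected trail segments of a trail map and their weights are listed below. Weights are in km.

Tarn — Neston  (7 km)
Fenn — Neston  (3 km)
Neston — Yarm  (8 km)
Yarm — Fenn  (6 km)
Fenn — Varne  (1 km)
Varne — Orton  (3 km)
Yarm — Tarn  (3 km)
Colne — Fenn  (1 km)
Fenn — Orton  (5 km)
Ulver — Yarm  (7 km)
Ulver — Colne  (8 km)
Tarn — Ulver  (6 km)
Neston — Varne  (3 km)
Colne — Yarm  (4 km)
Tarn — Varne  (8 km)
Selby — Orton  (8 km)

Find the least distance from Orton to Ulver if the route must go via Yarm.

16 km

Shortest Orton→Yarm: Orton → Varne → Fenn → Colne → Yarm = 9
Shortest Yarm→Ulver: Yarm → Ulver = 7
Total via Yarm: 9 + 7 = 16 km.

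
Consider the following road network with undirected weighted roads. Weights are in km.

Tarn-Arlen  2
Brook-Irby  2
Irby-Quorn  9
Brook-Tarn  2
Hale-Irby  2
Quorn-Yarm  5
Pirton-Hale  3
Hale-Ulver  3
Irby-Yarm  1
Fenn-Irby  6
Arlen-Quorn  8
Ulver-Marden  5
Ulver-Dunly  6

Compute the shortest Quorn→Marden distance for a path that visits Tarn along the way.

Shortest Quorn→Tarn: Quorn–Arlen–Tarn = 10
Best Tarn to Marden: Tarn–Brook–Irby–Hale–Ulver–Marden costing 14
Total via Tarn: 10 + 14 = 24 km.

24 km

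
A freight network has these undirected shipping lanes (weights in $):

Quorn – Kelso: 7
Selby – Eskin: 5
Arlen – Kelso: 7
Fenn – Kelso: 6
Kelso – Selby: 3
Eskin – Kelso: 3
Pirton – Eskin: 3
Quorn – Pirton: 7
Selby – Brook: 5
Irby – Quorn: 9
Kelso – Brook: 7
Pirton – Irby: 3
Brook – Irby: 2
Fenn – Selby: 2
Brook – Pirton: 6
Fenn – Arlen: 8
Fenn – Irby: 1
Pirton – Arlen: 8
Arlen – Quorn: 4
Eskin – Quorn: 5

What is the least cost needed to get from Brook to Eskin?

Shortest distances from Brook:
Brook: 0
Irby: 2  (via Brook)
Fenn: 3  (via Irby)
Pirton: 5  (via Irby)
Selby: 5  (via Brook)
Kelso: 7  (via Brook)
Eskin: 8  (via Pirton)
Shortest route: Brook → Irby → Pirton → Eskin = $8.

$8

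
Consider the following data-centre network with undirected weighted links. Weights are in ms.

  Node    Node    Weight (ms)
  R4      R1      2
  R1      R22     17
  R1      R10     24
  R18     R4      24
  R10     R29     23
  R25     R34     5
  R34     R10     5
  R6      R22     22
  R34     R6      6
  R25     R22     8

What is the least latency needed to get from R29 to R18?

73 ms

Enumerating some paths:
R29 → R10 → R1 → R4 → R18: 23+24+2+24 = 73
R29 → R10 → R34 → R25 → R22 → R1 → R4 → R18: 23+5+5+8+17+2+24 = 84
Cheapest is R29 → R10 → R1 → R4 → R18 at 73 ms.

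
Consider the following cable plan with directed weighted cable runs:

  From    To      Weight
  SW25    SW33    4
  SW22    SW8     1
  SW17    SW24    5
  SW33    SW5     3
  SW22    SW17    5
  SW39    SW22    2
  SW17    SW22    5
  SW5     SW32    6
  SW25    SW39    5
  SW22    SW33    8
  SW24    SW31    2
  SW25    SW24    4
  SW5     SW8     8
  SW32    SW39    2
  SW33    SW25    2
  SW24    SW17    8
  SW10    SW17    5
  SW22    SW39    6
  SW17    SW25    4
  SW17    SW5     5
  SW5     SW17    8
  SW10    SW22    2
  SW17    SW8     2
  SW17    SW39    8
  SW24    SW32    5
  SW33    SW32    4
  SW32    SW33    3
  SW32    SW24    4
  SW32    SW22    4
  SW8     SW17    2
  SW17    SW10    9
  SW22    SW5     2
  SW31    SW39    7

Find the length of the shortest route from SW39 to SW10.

Settle nodes by increasing distance from SW39:
SW39: 0
SW22: 2  (via SW39)
SW8: 3  (via SW22)
SW5: 4  (via SW22)
SW17: 5  (via SW8)
SW25: 9  (via SW17)
SW32: 10  (via SW5)
SW33: 10  (via SW22)
SW24: 10  (via SW17)
SW31: 12  (via SW24)
SW10: 14  (via SW17)
Shortest route: SW39–SW22–SW8–SW17–SW10 = 14.

14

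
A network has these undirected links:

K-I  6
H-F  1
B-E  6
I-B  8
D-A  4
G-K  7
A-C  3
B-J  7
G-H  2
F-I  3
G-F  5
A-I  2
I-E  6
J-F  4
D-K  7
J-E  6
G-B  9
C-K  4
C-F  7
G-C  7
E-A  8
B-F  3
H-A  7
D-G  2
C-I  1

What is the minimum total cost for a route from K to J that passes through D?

Best K to D: K → D costing 7
Shortest D→J: D → G → H → F → J = 9
Total via D: 7 + 9 = 16.

16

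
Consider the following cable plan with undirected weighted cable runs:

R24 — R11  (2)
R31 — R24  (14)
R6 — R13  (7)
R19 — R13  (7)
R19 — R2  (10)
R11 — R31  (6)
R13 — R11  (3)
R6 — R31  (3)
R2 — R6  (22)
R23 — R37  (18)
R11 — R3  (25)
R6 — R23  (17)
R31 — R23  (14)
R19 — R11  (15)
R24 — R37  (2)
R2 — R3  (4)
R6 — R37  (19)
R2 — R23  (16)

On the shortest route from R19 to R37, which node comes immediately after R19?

R13

Enumerating some paths:
R19 - R11 - R24 - R37: 15+2+2 = 19
R19 - R13 - R6 - R31 - R11 - R24 - R37: 7+7+3+6+2+2 = 27
R19 - R13 - R11 - R24 - R37: 7+3+2+2 = 14
Cheapest is R19 - R13 - R11 - R24 - R37 at 14.
So from R19 the first move is to R13.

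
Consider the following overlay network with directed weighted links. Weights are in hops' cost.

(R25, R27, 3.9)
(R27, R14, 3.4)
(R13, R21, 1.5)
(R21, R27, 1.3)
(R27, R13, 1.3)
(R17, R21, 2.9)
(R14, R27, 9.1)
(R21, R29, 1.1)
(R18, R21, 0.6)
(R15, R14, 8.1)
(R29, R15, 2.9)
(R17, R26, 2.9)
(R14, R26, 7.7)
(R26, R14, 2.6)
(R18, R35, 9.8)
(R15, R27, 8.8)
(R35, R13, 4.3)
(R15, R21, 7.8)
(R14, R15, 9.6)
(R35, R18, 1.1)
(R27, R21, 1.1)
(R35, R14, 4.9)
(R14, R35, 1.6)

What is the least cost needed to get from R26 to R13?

8.5 hops' cost

Compare a few routes:
R26 → R14 → R35 → R18 → R21 → R29 → R15 → R27 → R13: 2.6+1.6+1.1+0.6+1.1+2.9+8.8+1.3 = 20
R26 → R14 → R35 → R13: 2.6+1.6+4.3 = 8.5
R26 → R14 → R27 → R13: 2.6+9.1+1.3 = 13
The minimum is 8.5 hops' cost via R26 → R14 → R35 → R13.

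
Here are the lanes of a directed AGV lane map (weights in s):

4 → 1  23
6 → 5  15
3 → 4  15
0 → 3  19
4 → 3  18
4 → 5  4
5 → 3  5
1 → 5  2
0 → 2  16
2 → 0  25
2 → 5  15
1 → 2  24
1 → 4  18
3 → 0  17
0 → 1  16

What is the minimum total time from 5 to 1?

Running Dijkstra from 5:
5: 0
3: 5  (via 5)
4: 20  (via 3)
0: 22  (via 3)
1: 38  (via 0)
Shortest route: 5–3–0–1 = 38 s.

38 s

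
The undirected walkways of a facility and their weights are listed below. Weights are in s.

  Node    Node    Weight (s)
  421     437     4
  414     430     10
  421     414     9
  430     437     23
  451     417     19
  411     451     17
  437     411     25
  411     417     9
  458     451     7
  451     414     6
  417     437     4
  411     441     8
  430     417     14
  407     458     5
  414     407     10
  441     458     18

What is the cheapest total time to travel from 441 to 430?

Enumerating some paths:
441 → 458 → 451 → 414 → 430: 18+7+6+10 = 41
441 → 411 → 417 → 430: 8+9+14 = 31
The minimum is 31 s via 441 → 411 → 417 → 430.

31 s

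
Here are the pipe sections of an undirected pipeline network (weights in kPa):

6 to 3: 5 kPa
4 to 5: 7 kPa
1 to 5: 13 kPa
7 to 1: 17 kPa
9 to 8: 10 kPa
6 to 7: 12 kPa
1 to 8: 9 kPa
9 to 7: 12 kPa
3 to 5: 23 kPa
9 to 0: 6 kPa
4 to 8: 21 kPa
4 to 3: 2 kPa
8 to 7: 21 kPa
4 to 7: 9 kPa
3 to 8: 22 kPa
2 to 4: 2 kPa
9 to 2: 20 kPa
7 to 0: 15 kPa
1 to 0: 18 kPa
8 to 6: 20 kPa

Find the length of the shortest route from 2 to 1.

22 kPa

Settle nodes by increasing distance from 2:
2: 0
4: 2  (via 2)
3: 4  (via 4)
5: 9  (via 4)
6: 9  (via 3)
7: 11  (via 4)
9: 20  (via 2)
1: 22  (via 5)
Shortest route: 2 → 4 → 5 → 1 = 22 kPa.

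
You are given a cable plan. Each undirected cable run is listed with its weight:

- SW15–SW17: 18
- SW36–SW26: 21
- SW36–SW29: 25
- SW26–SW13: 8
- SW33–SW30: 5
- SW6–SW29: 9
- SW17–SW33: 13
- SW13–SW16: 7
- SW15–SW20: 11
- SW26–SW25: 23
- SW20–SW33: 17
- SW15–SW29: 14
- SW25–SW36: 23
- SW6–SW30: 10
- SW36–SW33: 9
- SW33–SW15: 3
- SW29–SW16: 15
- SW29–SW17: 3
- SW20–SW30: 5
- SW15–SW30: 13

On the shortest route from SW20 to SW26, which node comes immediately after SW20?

Candidate routes:
SW20 → SW30 → SW33 → SW36 → SW26: 5+5+9+21 = 40
SW20 → SW15 → SW33 → SW36 → SW26: 11+3+9+21 = 44
Cheapest is SW20 → SW30 → SW33 → SW36 → SW26 at 40.
So from SW20 the first move is to SW30.

SW30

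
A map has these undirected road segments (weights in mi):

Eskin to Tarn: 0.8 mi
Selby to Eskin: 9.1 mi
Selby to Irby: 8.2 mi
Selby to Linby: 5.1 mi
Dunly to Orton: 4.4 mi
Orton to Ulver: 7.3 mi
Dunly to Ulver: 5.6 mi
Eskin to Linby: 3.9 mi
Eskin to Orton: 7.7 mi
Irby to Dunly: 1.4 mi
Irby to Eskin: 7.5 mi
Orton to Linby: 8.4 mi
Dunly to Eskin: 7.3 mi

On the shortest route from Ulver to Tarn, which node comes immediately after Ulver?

Dunly

Candidate routes:
Ulver - Dunly - Irby - Eskin - Tarn: 5.6+1.4+7.5+0.8 = 15.3
Ulver - Dunly - Eskin - Tarn: 5.6+7.3+0.8 = 13.7
The minimum is 13.7 mi via Ulver - Dunly - Eskin - Tarn.
So from Ulver the first move is to Dunly.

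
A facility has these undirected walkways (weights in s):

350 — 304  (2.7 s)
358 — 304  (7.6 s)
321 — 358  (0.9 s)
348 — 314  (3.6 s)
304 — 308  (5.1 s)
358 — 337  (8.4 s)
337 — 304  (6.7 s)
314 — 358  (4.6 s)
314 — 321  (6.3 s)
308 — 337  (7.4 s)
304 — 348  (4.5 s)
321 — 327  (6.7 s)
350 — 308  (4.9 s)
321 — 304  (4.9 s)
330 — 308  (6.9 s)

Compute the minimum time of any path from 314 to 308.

13.2 s

Settle nodes by increasing distance from 314:
314: 0
348: 3.6  (via 314)
358: 4.6  (via 314)
321: 5.5  (via 358)
304: 8.1  (via 348)
350: 10.8  (via 304)
327: 12.2  (via 321)
337: 13  (via 358)
308: 13.2  (via 304)
Shortest route: 314 → 348 → 304 → 308 = 13.2 s.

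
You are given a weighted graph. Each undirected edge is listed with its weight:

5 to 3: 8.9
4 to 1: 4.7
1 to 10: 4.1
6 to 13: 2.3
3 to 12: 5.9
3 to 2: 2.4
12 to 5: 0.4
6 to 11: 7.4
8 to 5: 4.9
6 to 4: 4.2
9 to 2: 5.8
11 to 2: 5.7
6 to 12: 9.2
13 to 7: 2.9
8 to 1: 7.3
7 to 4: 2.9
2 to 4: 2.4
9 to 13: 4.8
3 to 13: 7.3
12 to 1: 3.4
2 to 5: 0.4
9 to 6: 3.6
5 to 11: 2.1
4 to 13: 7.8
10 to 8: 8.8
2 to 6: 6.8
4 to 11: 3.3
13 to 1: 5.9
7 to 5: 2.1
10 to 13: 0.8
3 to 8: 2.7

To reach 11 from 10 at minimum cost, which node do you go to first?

13

Compare a few routes:
10–13–7–5–11: 0.8+2.9+2.1+2.1 = 7.9
10–13–7–4–11: 0.8+2.9+2.9+3.3 = 9.9
Cheapest is 10–13–7–5–11 at 7.9.
So from 10 the first move is to 13.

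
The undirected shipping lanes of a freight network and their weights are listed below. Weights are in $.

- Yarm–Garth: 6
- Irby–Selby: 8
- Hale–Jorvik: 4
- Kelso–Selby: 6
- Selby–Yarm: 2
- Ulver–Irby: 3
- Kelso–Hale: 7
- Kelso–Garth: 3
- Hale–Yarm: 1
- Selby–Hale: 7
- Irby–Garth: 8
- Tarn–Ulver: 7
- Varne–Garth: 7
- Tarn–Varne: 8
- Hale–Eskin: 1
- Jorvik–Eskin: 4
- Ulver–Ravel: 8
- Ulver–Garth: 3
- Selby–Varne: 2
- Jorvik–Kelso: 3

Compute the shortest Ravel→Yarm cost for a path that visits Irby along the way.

Best Ravel to Irby: Ravel–Ulver–Irby costing 11
Best Irby to Yarm: Irby–Selby–Yarm costing 10
Total via Irby: 11 + 10 = $21.

$21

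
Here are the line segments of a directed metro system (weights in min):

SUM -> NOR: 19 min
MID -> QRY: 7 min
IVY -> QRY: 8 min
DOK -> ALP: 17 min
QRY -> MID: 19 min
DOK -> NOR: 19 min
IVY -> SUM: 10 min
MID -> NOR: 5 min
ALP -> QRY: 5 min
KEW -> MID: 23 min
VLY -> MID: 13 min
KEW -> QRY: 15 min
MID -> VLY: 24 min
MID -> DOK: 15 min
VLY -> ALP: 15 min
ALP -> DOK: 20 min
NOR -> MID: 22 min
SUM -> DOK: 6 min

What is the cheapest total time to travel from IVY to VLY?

51 min

Running Dijkstra from IVY:
IVY: 0
QRY: 8  (via IVY)
SUM: 10  (via IVY)
DOK: 16  (via SUM)
MID: 27  (via QRY)
NOR: 29  (via SUM)
ALP: 33  (via DOK)
VLY: 51  (via MID)
Shortest route: IVY–QRY–MID–VLY = 51 min.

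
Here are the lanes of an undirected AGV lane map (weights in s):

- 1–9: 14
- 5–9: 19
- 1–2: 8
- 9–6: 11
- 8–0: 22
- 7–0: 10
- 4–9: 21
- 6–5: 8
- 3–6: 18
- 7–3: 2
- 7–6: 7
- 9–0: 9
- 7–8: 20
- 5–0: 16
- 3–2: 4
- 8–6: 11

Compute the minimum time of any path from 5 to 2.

21 s

Compare a few routes:
5–6–3–2: 8+18+4 = 30
5–6–7–3–2: 8+7+2+4 = 21
The minimum is 21 s via 5–6–7–3–2.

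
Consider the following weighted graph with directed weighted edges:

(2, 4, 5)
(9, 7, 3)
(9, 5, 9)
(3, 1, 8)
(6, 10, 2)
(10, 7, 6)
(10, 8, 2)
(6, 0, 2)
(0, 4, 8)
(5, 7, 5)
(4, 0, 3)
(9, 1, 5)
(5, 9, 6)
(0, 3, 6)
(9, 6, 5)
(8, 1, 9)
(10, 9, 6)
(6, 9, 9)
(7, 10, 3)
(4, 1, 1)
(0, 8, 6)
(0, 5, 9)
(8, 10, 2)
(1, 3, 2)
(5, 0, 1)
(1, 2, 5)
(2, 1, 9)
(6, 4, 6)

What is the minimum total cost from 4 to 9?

17

Compare a few routes:
4 - 0 - 5 - 7 - 10 - 9: 3+9+5+3+6 = 26
4 - 0 - 8 - 10 - 9: 3+6+2+6 = 17
4 - 0 - 5 - 9: 3+9+6 = 18
The minimum is 17 via 4 - 0 - 8 - 10 - 9.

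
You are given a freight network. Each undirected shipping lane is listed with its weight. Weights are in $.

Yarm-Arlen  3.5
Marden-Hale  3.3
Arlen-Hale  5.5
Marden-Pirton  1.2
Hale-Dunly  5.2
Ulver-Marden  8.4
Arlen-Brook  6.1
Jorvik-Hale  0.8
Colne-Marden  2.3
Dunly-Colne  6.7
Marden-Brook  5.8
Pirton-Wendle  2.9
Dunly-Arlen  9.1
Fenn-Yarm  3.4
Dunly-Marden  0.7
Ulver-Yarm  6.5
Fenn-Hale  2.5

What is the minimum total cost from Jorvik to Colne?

$6.4

Settle nodes by increasing distance from Jorvik:
Jorvik: 0
Hale: 0.8  (via Jorvik)
Fenn: 3.3  (via Hale)
Marden: 4.1  (via Hale)
Dunly: 4.8  (via Marden)
Pirton: 5.3  (via Marden)
Arlen: 6.3  (via Hale)
Colne: 6.4  (via Marden)
Shortest route: Jorvik–Hale–Marden–Colne = $6.4.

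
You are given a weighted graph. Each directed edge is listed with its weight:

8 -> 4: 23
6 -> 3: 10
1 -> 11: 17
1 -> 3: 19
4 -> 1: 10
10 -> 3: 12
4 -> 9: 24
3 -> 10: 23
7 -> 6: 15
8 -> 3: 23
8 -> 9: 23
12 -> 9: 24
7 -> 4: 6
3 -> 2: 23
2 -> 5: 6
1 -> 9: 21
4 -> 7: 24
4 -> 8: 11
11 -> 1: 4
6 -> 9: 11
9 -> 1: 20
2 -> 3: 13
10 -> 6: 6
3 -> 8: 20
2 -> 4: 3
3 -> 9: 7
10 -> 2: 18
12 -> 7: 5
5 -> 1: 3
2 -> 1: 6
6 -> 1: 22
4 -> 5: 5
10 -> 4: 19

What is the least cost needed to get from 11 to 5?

52

Running Dijkstra from 11:
11: 0
1: 4  (via 11)
3: 23  (via 1)
9: 25  (via 1)
8: 43  (via 3)
2: 46  (via 3)
10: 46  (via 3)
4: 49  (via 2)
5: 52  (via 2)
Shortest route: 11–1–3–2–5 = 52.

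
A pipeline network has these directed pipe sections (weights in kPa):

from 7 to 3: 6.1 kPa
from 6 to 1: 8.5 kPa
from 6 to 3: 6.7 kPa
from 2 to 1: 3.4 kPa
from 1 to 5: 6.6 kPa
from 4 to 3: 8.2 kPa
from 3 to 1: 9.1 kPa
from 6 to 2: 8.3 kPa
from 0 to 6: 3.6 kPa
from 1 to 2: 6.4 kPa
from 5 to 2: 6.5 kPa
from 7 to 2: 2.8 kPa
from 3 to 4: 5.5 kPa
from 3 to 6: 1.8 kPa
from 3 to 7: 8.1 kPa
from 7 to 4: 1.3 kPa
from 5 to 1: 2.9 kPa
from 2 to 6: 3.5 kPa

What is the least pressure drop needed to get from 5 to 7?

24.8 kPa

Settle nodes by increasing distance from 5:
5: 0
1: 2.9  (via 5)
2: 6.5  (via 5)
6: 10  (via 2)
3: 16.7  (via 6)
4: 22.2  (via 3)
7: 24.8  (via 3)
Shortest route: 5–2–6–3–7 = 24.8 kPa.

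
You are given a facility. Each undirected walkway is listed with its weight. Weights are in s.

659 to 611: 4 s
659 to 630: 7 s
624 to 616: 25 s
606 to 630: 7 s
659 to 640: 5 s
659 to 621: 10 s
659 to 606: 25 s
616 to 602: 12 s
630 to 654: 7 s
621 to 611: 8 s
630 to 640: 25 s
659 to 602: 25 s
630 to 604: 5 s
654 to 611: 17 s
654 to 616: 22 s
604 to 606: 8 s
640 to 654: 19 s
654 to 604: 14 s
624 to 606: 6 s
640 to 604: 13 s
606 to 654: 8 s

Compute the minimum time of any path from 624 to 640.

25 s

Compare a few routes:
624 - 606 - 630 - 659 - 640: 6+7+7+5 = 25
624 - 606 - 604 - 630 - 659 - 640: 6+8+5+7+5 = 31
624 - 606 - 604 - 640: 6+8+13 = 27
The minimum is 25 s via 624 - 606 - 630 - 659 - 640.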